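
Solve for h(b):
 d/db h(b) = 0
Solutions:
 h(b) = C1


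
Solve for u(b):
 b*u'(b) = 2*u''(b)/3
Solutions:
 u(b) = C1 + C2*erfi(sqrt(3)*b/2)


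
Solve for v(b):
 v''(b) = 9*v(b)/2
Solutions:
 v(b) = C1*exp(-3*sqrt(2)*b/2) + C2*exp(3*sqrt(2)*b/2)


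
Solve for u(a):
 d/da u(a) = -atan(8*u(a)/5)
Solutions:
 Integral(1/atan(8*_y/5), (_y, u(a))) = C1 - a


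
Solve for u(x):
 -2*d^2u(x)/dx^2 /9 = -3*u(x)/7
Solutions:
 u(x) = C1*exp(-3*sqrt(42)*x/14) + C2*exp(3*sqrt(42)*x/14)


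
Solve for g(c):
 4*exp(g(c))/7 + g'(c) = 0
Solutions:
 g(c) = log(1/(C1 + 4*c)) + log(7)


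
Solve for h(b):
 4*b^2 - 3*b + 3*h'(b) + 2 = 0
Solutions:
 h(b) = C1 - 4*b^3/9 + b^2/2 - 2*b/3


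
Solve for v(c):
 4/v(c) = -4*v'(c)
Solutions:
 v(c) = -sqrt(C1 - 2*c)
 v(c) = sqrt(C1 - 2*c)


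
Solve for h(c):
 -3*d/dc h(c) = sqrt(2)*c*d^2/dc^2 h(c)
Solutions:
 h(c) = C1 + C2*c^(1 - 3*sqrt(2)/2)


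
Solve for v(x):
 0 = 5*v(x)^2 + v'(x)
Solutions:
 v(x) = 1/(C1 + 5*x)


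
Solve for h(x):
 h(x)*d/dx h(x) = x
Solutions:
 h(x) = -sqrt(C1 + x^2)
 h(x) = sqrt(C1 + x^2)


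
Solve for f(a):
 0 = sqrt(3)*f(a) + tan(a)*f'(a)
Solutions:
 f(a) = C1/sin(a)^(sqrt(3))


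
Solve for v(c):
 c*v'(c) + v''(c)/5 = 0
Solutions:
 v(c) = C1 + C2*erf(sqrt(10)*c/2)


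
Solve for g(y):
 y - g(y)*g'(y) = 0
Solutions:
 g(y) = -sqrt(C1 + y^2)
 g(y) = sqrt(C1 + y^2)


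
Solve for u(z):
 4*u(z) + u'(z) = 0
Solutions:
 u(z) = C1*exp(-4*z)


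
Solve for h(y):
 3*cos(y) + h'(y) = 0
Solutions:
 h(y) = C1 - 3*sin(y)


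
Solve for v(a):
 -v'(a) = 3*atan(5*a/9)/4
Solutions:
 v(a) = C1 - 3*a*atan(5*a/9)/4 + 27*log(25*a^2 + 81)/40


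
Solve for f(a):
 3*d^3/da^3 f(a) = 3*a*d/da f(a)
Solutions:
 f(a) = C1 + Integral(C2*airyai(a) + C3*airybi(a), a)


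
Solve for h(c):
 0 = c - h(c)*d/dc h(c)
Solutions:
 h(c) = -sqrt(C1 + c^2)
 h(c) = sqrt(C1 + c^2)


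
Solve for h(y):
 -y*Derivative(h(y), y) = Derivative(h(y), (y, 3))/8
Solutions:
 h(y) = C1 + Integral(C2*airyai(-2*y) + C3*airybi(-2*y), y)


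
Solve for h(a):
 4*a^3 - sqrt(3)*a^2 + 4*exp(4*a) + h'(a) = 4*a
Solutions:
 h(a) = C1 - a^4 + sqrt(3)*a^3/3 + 2*a^2 - exp(4*a)


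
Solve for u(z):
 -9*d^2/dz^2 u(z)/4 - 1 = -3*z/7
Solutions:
 u(z) = C1 + C2*z + 2*z^3/63 - 2*z^2/9


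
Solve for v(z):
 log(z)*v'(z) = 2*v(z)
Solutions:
 v(z) = C1*exp(2*li(z))


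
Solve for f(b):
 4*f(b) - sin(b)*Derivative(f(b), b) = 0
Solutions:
 f(b) = C1*(cos(b)^2 - 2*cos(b) + 1)/(cos(b)^2 + 2*cos(b) + 1)


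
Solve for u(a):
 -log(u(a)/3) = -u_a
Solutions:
 Integral(1/(-log(_y) + log(3)), (_y, u(a))) = C1 - a


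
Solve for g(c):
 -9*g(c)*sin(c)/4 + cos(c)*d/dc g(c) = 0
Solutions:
 g(c) = C1/cos(c)^(9/4)


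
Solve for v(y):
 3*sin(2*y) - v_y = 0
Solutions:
 v(y) = C1 - 3*cos(2*y)/2


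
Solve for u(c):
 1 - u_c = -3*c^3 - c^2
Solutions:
 u(c) = C1 + 3*c^4/4 + c^3/3 + c


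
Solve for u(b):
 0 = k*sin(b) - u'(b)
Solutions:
 u(b) = C1 - k*cos(b)


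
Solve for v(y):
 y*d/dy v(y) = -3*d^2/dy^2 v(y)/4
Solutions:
 v(y) = C1 + C2*erf(sqrt(6)*y/3)


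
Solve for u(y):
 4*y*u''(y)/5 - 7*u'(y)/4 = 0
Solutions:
 u(y) = C1 + C2*y^(51/16)


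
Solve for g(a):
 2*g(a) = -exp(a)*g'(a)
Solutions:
 g(a) = C1*exp(2*exp(-a))


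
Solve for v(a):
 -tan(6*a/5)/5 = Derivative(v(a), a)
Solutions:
 v(a) = C1 + log(cos(6*a/5))/6


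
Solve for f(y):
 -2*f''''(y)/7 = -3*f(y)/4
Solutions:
 f(y) = C1*exp(-42^(1/4)*y/2) + C2*exp(42^(1/4)*y/2) + C3*sin(42^(1/4)*y/2) + C4*cos(42^(1/4)*y/2)


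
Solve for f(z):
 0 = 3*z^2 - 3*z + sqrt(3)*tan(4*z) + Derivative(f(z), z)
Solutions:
 f(z) = C1 - z^3 + 3*z^2/2 + sqrt(3)*log(cos(4*z))/4


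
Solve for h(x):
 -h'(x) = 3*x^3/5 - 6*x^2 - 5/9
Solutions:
 h(x) = C1 - 3*x^4/20 + 2*x^3 + 5*x/9


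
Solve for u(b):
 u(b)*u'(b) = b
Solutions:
 u(b) = -sqrt(C1 + b^2)
 u(b) = sqrt(C1 + b^2)


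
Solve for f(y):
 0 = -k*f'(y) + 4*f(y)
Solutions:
 f(y) = C1*exp(4*y/k)


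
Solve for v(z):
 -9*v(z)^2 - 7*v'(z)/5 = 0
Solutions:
 v(z) = 7/(C1 + 45*z)


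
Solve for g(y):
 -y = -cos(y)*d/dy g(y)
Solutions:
 g(y) = C1 + Integral(y/cos(y), y)


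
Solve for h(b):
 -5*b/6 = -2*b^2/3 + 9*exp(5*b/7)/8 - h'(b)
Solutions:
 h(b) = C1 - 2*b^3/9 + 5*b^2/12 + 63*exp(5*b/7)/40


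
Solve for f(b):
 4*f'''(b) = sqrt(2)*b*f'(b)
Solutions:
 f(b) = C1 + Integral(C2*airyai(sqrt(2)*b/2) + C3*airybi(sqrt(2)*b/2), b)


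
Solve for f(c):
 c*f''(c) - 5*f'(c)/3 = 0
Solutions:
 f(c) = C1 + C2*c^(8/3)


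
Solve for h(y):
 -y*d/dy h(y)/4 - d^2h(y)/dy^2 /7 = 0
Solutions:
 h(y) = C1 + C2*erf(sqrt(14)*y/4)


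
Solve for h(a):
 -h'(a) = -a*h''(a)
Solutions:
 h(a) = C1 + C2*a^2


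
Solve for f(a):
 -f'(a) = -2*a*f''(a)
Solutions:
 f(a) = C1 + C2*a^(3/2)


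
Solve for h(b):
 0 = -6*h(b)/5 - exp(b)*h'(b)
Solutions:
 h(b) = C1*exp(6*exp(-b)/5)


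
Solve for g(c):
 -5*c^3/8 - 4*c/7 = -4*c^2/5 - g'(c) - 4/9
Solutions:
 g(c) = C1 + 5*c^4/32 - 4*c^3/15 + 2*c^2/7 - 4*c/9


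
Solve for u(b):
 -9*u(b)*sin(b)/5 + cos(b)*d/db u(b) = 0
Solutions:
 u(b) = C1/cos(b)^(9/5)


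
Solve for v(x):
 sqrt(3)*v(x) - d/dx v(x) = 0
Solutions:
 v(x) = C1*exp(sqrt(3)*x)


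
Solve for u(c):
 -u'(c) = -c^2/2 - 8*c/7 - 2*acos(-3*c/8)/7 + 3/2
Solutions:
 u(c) = C1 + c^3/6 + 4*c^2/7 + 2*c*acos(-3*c/8)/7 - 3*c/2 + 2*sqrt(64 - 9*c^2)/21


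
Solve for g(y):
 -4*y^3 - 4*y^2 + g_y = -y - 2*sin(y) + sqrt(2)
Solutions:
 g(y) = C1 + y^4 + 4*y^3/3 - y^2/2 + sqrt(2)*y + 2*cos(y)


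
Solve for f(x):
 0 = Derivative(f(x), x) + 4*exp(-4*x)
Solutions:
 f(x) = C1 + exp(-4*x)


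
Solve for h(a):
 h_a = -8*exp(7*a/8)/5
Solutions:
 h(a) = C1 - 64*exp(7*a/8)/35


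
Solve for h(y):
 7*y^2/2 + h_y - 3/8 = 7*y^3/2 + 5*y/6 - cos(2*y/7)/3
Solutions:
 h(y) = C1 + 7*y^4/8 - 7*y^3/6 + 5*y^2/12 + 3*y/8 - 7*sin(2*y/7)/6


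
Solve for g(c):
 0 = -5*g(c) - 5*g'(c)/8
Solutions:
 g(c) = C1*exp(-8*c)


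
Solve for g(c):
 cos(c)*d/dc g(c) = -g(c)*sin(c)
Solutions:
 g(c) = C1*cos(c)


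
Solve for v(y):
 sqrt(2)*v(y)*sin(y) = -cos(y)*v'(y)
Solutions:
 v(y) = C1*cos(y)^(sqrt(2))


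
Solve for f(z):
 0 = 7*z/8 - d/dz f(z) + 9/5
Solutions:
 f(z) = C1 + 7*z^2/16 + 9*z/5


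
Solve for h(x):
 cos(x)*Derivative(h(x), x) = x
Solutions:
 h(x) = C1 + Integral(x/cos(x), x)


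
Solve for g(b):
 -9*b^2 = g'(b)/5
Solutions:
 g(b) = C1 - 15*b^3


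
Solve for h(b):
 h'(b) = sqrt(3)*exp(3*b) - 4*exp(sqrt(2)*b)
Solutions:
 h(b) = C1 + sqrt(3)*exp(3*b)/3 - 2*sqrt(2)*exp(sqrt(2)*b)


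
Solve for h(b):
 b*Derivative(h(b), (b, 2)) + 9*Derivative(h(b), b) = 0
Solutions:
 h(b) = C1 + C2/b^8


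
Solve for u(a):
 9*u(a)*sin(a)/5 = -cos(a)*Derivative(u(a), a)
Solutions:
 u(a) = C1*cos(a)^(9/5)


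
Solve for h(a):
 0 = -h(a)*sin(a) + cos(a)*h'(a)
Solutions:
 h(a) = C1/cos(a)


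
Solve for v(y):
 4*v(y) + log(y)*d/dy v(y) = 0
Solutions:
 v(y) = C1*exp(-4*li(y))


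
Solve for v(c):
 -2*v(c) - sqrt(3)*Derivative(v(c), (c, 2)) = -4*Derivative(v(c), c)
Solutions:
 v(c) = C1*exp(c*(-sqrt(6)*sqrt(2 - sqrt(3)) + 2*sqrt(3))/3) + C2*exp(c*(sqrt(6)*sqrt(2 - sqrt(3)) + 2*sqrt(3))/3)


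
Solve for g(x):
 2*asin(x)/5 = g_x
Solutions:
 g(x) = C1 + 2*x*asin(x)/5 + 2*sqrt(1 - x^2)/5


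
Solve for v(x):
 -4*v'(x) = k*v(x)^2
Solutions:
 v(x) = 4/(C1 + k*x)


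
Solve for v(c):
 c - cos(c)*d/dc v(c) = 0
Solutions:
 v(c) = C1 + Integral(c/cos(c), c)


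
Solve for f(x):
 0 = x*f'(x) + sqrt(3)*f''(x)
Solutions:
 f(x) = C1 + C2*erf(sqrt(2)*3^(3/4)*x/6)


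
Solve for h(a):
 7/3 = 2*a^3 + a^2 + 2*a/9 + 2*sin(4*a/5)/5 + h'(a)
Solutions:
 h(a) = C1 - a^4/2 - a^3/3 - a^2/9 + 7*a/3 + cos(4*a/5)/2


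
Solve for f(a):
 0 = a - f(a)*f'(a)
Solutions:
 f(a) = -sqrt(C1 + a^2)
 f(a) = sqrt(C1 + a^2)


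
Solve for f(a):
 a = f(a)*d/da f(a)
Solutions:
 f(a) = -sqrt(C1 + a^2)
 f(a) = sqrt(C1 + a^2)


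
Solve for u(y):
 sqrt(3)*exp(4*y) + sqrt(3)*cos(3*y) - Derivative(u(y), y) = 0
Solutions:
 u(y) = C1 + sqrt(3)*exp(4*y)/4 + sqrt(3)*sin(3*y)/3


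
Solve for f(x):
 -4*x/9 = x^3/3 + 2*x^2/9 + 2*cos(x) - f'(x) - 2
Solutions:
 f(x) = C1 + x^4/12 + 2*x^3/27 + 2*x^2/9 - 2*x + 2*sin(x)


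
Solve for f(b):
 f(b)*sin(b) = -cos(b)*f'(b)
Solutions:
 f(b) = C1*cos(b)


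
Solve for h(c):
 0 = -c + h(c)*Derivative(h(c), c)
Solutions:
 h(c) = -sqrt(C1 + c^2)
 h(c) = sqrt(C1 + c^2)


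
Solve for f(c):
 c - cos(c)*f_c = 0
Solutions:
 f(c) = C1 + Integral(c/cos(c), c)


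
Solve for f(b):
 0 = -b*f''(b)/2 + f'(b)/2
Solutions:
 f(b) = C1 + C2*b^2


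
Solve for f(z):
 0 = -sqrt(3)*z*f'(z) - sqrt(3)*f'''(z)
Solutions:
 f(z) = C1 + Integral(C2*airyai(-z) + C3*airybi(-z), z)


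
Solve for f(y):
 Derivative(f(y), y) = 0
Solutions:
 f(y) = C1


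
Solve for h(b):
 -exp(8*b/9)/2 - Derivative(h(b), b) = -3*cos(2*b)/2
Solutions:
 h(b) = C1 - 9*exp(8*b/9)/16 + 3*sin(2*b)/4


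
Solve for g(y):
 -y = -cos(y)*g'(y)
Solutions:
 g(y) = C1 + Integral(y/cos(y), y)


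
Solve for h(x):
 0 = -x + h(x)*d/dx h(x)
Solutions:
 h(x) = -sqrt(C1 + x^2)
 h(x) = sqrt(C1 + x^2)


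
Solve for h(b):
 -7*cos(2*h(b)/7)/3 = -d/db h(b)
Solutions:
 -7*b/3 - 7*log(sin(2*h(b)/7) - 1)/4 + 7*log(sin(2*h(b)/7) + 1)/4 = C1


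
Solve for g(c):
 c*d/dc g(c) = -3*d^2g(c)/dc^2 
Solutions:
 g(c) = C1 + C2*erf(sqrt(6)*c/6)


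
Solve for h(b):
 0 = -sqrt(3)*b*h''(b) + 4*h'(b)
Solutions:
 h(b) = C1 + C2*b^(1 + 4*sqrt(3)/3)


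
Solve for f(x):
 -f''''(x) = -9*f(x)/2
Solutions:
 f(x) = C1*exp(-2^(3/4)*sqrt(3)*x/2) + C2*exp(2^(3/4)*sqrt(3)*x/2) + C3*sin(2^(3/4)*sqrt(3)*x/2) + C4*cos(2^(3/4)*sqrt(3)*x/2)


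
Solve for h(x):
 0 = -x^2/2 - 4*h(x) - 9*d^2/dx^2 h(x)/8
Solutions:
 h(x) = C1*sin(4*sqrt(2)*x/3) + C2*cos(4*sqrt(2)*x/3) - x^2/8 + 9/128


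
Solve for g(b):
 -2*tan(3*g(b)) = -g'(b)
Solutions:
 g(b) = -asin(C1*exp(6*b))/3 + pi/3
 g(b) = asin(C1*exp(6*b))/3


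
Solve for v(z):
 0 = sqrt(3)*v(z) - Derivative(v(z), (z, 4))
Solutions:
 v(z) = C1*exp(-3^(1/8)*z) + C2*exp(3^(1/8)*z) + C3*sin(3^(1/8)*z) + C4*cos(3^(1/8)*z)


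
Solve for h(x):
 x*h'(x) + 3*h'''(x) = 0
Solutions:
 h(x) = C1 + Integral(C2*airyai(-3^(2/3)*x/3) + C3*airybi(-3^(2/3)*x/3), x)


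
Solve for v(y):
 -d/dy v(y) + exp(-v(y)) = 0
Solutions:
 v(y) = log(C1 + y)


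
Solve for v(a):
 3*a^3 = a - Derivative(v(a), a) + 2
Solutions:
 v(a) = C1 - 3*a^4/4 + a^2/2 + 2*a


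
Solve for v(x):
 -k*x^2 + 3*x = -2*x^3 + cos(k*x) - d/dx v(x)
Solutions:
 v(x) = C1 + k*x^3/3 - x^4/2 - 3*x^2/2 + sin(k*x)/k


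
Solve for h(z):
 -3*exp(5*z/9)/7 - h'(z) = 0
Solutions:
 h(z) = C1 - 27*exp(5*z/9)/35


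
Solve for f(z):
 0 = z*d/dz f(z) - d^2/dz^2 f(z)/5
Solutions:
 f(z) = C1 + C2*erfi(sqrt(10)*z/2)


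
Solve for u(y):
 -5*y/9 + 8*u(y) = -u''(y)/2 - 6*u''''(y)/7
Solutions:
 u(y) = 5*y/72 + (C1*sin(sqrt(2)*3^(3/4)*7^(1/4)*y*cos(atan(sqrt(5327)/7)/2)/3) + C2*cos(sqrt(2)*3^(3/4)*7^(1/4)*y*cos(atan(sqrt(5327)/7)/2)/3))*exp(-sqrt(2)*3^(3/4)*7^(1/4)*y*sin(atan(sqrt(5327)/7)/2)/3) + (C3*sin(sqrt(2)*3^(3/4)*7^(1/4)*y*cos(atan(sqrt(5327)/7)/2)/3) + C4*cos(sqrt(2)*3^(3/4)*7^(1/4)*y*cos(atan(sqrt(5327)/7)/2)/3))*exp(sqrt(2)*3^(3/4)*7^(1/4)*y*sin(atan(sqrt(5327)/7)/2)/3)


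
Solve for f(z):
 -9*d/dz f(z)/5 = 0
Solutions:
 f(z) = C1


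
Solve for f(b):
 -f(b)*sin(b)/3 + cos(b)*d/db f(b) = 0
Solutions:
 f(b) = C1/cos(b)^(1/3)


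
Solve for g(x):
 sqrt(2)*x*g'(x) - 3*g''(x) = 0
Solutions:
 g(x) = C1 + C2*erfi(2^(3/4)*sqrt(3)*x/6)


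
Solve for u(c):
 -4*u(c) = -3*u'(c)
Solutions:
 u(c) = C1*exp(4*c/3)


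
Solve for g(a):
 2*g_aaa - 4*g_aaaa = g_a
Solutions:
 g(a) = C1 + C4*exp(-a/2) + (C2*sin(a/2) + C3*cos(a/2))*exp(a/2)


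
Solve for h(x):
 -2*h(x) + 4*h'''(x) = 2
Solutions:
 h(x) = C3*exp(2^(2/3)*x/2) + (C1*sin(2^(2/3)*sqrt(3)*x/4) + C2*cos(2^(2/3)*sqrt(3)*x/4))*exp(-2^(2/3)*x/4) - 1


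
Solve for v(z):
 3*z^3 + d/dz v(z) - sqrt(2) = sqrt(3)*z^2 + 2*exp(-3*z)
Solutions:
 v(z) = C1 - 3*z^4/4 + sqrt(3)*z^3/3 + sqrt(2)*z - 2*exp(-3*z)/3


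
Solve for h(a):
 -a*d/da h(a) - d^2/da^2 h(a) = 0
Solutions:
 h(a) = C1 + C2*erf(sqrt(2)*a/2)


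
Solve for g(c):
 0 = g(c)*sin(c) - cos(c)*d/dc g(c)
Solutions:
 g(c) = C1/cos(c)


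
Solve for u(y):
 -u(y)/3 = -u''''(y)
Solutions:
 u(y) = C1*exp(-3^(3/4)*y/3) + C2*exp(3^(3/4)*y/3) + C3*sin(3^(3/4)*y/3) + C4*cos(3^(3/4)*y/3)


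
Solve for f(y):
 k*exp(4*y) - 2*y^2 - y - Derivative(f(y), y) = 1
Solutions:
 f(y) = C1 + k*exp(4*y)/4 - 2*y^3/3 - y^2/2 - y


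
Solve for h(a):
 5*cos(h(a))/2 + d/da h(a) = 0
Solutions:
 h(a) = pi - asin((C1 + exp(5*a))/(C1 - exp(5*a)))
 h(a) = asin((C1 + exp(5*a))/(C1 - exp(5*a)))


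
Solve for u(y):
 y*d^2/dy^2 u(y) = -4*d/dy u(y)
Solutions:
 u(y) = C1 + C2/y^3


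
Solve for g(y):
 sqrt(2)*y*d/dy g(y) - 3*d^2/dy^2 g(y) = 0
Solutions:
 g(y) = C1 + C2*erfi(2^(3/4)*sqrt(3)*y/6)


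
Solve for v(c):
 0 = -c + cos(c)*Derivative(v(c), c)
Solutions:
 v(c) = C1 + Integral(c/cos(c), c)


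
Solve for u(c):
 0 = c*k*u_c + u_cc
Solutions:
 u(c) = Piecewise((-sqrt(2)*sqrt(pi)*C1*erf(sqrt(2)*c*sqrt(k)/2)/(2*sqrt(k)) - C2, (k > 0) | (k < 0)), (-C1*c - C2, True))


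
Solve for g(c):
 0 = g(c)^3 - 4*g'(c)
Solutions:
 g(c) = -sqrt(2)*sqrt(-1/(C1 + c))
 g(c) = sqrt(2)*sqrt(-1/(C1 + c))


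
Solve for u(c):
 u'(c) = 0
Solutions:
 u(c) = C1


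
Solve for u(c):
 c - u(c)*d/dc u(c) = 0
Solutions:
 u(c) = -sqrt(C1 + c^2)
 u(c) = sqrt(C1 + c^2)


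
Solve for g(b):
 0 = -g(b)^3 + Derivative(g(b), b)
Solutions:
 g(b) = -sqrt(2)*sqrt(-1/(C1 + b))/2
 g(b) = sqrt(2)*sqrt(-1/(C1 + b))/2


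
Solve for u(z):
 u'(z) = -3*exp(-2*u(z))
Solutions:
 u(z) = log(-sqrt(C1 - 6*z))
 u(z) = log(C1 - 6*z)/2


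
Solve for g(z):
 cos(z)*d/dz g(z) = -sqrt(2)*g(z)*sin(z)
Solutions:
 g(z) = C1*cos(z)^(sqrt(2))


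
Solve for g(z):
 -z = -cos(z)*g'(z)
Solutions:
 g(z) = C1 + Integral(z/cos(z), z)


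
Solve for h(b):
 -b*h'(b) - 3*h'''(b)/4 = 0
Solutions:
 h(b) = C1 + Integral(C2*airyai(-6^(2/3)*b/3) + C3*airybi(-6^(2/3)*b/3), b)


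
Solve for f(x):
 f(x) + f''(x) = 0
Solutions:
 f(x) = C1*sin(x) + C2*cos(x)


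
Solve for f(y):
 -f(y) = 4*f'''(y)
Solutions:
 f(y) = C3*exp(-2^(1/3)*y/2) + (C1*sin(2^(1/3)*sqrt(3)*y/4) + C2*cos(2^(1/3)*sqrt(3)*y/4))*exp(2^(1/3)*y/4)


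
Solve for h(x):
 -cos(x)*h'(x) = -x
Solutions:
 h(x) = C1 + Integral(x/cos(x), x)


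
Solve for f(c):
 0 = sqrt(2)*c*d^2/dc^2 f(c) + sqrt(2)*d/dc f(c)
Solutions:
 f(c) = C1 + C2*log(c)


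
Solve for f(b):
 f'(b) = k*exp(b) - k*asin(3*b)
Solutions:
 f(b) = C1 - k*(b*asin(3*b) + sqrt(1 - 9*b^2)/3 - exp(b))


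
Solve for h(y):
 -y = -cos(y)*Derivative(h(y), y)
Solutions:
 h(y) = C1 + Integral(y/cos(y), y)


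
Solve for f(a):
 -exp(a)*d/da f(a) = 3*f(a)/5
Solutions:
 f(a) = C1*exp(3*exp(-a)/5)


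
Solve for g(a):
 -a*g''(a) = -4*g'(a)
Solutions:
 g(a) = C1 + C2*a^5


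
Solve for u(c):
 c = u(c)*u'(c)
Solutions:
 u(c) = -sqrt(C1 + c^2)
 u(c) = sqrt(C1 + c^2)


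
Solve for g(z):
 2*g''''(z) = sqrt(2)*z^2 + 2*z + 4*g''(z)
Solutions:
 g(z) = C1 + C2*z + C3*exp(-sqrt(2)*z) + C4*exp(sqrt(2)*z) - sqrt(2)*z^4/48 - z^3/12 - sqrt(2)*z^2/8


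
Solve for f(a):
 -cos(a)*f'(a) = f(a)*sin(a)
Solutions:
 f(a) = C1*cos(a)


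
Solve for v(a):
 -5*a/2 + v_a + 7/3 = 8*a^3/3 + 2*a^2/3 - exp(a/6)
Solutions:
 v(a) = C1 + 2*a^4/3 + 2*a^3/9 + 5*a^2/4 - 7*a/3 - 6*exp(a/6)


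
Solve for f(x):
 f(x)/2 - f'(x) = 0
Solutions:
 f(x) = C1*exp(x/2)


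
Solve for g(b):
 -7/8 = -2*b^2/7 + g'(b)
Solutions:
 g(b) = C1 + 2*b^3/21 - 7*b/8


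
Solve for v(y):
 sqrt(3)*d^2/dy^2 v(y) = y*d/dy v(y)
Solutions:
 v(y) = C1 + C2*erfi(sqrt(2)*3^(3/4)*y/6)


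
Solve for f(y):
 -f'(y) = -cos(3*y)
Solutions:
 f(y) = C1 + sin(3*y)/3


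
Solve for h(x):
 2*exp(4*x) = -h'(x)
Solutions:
 h(x) = C1 - exp(4*x)/2


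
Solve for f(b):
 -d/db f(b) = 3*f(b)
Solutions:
 f(b) = C1*exp(-3*b)


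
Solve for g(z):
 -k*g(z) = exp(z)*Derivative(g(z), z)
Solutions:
 g(z) = C1*exp(k*exp(-z))


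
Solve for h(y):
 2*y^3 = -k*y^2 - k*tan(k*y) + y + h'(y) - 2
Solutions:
 h(y) = C1 + k*y^3/3 + k*Piecewise((-log(cos(k*y))/k, Ne(k, 0)), (0, True)) + y^4/2 - y^2/2 + 2*y


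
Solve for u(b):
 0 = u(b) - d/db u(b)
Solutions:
 u(b) = C1*exp(b)


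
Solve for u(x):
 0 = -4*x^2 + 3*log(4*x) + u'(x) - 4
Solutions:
 u(x) = C1 + 4*x^3/3 - 3*x*log(x) - x*log(64) + 7*x


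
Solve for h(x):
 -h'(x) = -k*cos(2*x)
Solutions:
 h(x) = C1 + k*sin(2*x)/2


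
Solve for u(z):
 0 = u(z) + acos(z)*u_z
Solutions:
 u(z) = C1*exp(-Integral(1/acos(z), z))


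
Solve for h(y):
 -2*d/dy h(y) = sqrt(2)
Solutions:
 h(y) = C1 - sqrt(2)*y/2


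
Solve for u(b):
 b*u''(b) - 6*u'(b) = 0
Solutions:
 u(b) = C1 + C2*b^7


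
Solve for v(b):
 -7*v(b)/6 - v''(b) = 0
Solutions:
 v(b) = C1*sin(sqrt(42)*b/6) + C2*cos(sqrt(42)*b/6)


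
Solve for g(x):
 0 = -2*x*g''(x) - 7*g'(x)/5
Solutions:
 g(x) = C1 + C2*x^(3/10)


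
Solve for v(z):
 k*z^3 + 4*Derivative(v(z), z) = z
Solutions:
 v(z) = C1 - k*z^4/16 + z^2/8


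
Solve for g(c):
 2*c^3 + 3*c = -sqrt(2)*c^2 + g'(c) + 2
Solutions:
 g(c) = C1 + c^4/2 + sqrt(2)*c^3/3 + 3*c^2/2 - 2*c


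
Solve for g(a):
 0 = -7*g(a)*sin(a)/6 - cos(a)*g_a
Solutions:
 g(a) = C1*cos(a)^(7/6)


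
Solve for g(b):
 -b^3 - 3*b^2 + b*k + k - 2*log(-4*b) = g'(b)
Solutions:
 g(b) = C1 - b^4/4 - b^3 + b^2*k/2 + b*(k - 4*log(2) + 2) - 2*b*log(-b)


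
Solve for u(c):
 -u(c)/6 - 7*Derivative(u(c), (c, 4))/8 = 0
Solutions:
 u(c) = (C1*sin(21^(3/4)*c/21) + C2*cos(21^(3/4)*c/21))*exp(-21^(3/4)*c/21) + (C3*sin(21^(3/4)*c/21) + C4*cos(21^(3/4)*c/21))*exp(21^(3/4)*c/21)


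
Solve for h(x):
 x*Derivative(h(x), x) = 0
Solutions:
 h(x) = C1


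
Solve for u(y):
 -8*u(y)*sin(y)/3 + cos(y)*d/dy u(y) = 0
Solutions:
 u(y) = C1/cos(y)^(8/3)


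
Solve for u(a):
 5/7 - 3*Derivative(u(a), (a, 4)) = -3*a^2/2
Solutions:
 u(a) = C1 + C2*a + C3*a^2 + C4*a^3 + a^6/720 + 5*a^4/504


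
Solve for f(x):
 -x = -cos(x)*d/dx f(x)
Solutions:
 f(x) = C1 + Integral(x/cos(x), x)


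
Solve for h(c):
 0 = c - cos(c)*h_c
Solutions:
 h(c) = C1 + Integral(c/cos(c), c)


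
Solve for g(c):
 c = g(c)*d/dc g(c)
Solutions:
 g(c) = -sqrt(C1 + c^2)
 g(c) = sqrt(C1 + c^2)


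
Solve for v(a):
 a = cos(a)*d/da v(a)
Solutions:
 v(a) = C1 + Integral(a/cos(a), a)


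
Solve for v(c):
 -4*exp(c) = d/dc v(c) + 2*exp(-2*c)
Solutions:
 v(c) = C1 - 4*exp(c) + exp(-2*c)


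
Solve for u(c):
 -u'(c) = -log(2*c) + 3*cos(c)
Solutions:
 u(c) = C1 + c*log(c) - c + c*log(2) - 3*sin(c)


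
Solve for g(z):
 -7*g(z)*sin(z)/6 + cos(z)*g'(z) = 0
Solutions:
 g(z) = C1/cos(z)^(7/6)


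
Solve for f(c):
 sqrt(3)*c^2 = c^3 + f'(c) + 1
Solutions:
 f(c) = C1 - c^4/4 + sqrt(3)*c^3/3 - c


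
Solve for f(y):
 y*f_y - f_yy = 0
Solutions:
 f(y) = C1 + C2*erfi(sqrt(2)*y/2)


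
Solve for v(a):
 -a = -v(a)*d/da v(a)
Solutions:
 v(a) = -sqrt(C1 + a^2)
 v(a) = sqrt(C1 + a^2)


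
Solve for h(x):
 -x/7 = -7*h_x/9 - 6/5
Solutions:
 h(x) = C1 + 9*x^2/98 - 54*x/35


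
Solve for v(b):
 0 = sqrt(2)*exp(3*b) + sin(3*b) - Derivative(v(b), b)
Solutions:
 v(b) = C1 + sqrt(2)*exp(3*b)/3 - cos(3*b)/3


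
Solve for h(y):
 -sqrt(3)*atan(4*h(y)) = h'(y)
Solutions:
 Integral(1/atan(4*_y), (_y, h(y))) = C1 - sqrt(3)*y


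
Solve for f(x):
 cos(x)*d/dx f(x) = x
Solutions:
 f(x) = C1 + Integral(x/cos(x), x)


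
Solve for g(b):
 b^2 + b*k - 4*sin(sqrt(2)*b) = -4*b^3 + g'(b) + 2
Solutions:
 g(b) = C1 + b^4 + b^3/3 + b^2*k/2 - 2*b + 2*sqrt(2)*cos(sqrt(2)*b)


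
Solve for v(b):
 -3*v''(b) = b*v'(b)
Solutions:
 v(b) = C1 + C2*erf(sqrt(6)*b/6)


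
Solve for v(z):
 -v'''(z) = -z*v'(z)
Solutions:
 v(z) = C1 + Integral(C2*airyai(z) + C3*airybi(z), z)


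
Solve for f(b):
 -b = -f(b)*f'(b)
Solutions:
 f(b) = -sqrt(C1 + b^2)
 f(b) = sqrt(C1 + b^2)


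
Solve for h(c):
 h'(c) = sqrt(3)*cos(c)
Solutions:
 h(c) = C1 + sqrt(3)*sin(c)


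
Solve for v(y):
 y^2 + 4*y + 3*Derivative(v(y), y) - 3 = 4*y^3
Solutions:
 v(y) = C1 + y^4/3 - y^3/9 - 2*y^2/3 + y


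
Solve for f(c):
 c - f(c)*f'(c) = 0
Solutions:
 f(c) = -sqrt(C1 + c^2)
 f(c) = sqrt(C1 + c^2)


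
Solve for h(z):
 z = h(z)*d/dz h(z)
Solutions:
 h(z) = -sqrt(C1 + z^2)
 h(z) = sqrt(C1 + z^2)


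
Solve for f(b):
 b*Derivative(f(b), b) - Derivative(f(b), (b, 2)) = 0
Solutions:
 f(b) = C1 + C2*erfi(sqrt(2)*b/2)


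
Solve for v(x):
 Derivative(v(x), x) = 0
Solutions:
 v(x) = C1


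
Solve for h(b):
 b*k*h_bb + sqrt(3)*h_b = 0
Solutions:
 h(b) = C1 + b^(((re(k) - sqrt(3))*re(k) + im(k)^2)/(re(k)^2 + im(k)^2))*(C2*sin(sqrt(3)*log(b)*Abs(im(k))/(re(k)^2 + im(k)^2)) + C3*cos(sqrt(3)*log(b)*im(k)/(re(k)^2 + im(k)^2)))


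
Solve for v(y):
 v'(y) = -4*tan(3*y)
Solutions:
 v(y) = C1 + 4*log(cos(3*y))/3


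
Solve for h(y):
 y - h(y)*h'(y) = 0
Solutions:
 h(y) = -sqrt(C1 + y^2)
 h(y) = sqrt(C1 + y^2)


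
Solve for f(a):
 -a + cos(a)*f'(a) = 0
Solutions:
 f(a) = C1 + Integral(a/cos(a), a)


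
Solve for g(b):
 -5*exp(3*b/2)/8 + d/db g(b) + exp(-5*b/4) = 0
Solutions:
 g(b) = C1 + 5*exp(3*b/2)/12 + 4*exp(-5*b/4)/5


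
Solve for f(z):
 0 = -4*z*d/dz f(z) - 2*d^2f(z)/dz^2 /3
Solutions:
 f(z) = C1 + C2*erf(sqrt(3)*z)


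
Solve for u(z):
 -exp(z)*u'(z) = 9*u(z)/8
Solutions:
 u(z) = C1*exp(9*exp(-z)/8)


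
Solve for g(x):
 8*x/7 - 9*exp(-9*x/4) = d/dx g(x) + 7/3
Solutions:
 g(x) = C1 + 4*x^2/7 - 7*x/3 + 4*exp(-9*x/4)


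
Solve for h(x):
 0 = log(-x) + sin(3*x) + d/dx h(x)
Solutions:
 h(x) = C1 - x*log(-x) + x + cos(3*x)/3


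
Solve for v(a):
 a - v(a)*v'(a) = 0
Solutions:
 v(a) = -sqrt(C1 + a^2)
 v(a) = sqrt(C1 + a^2)


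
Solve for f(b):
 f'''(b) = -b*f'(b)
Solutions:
 f(b) = C1 + Integral(C2*airyai(-b) + C3*airybi(-b), b)


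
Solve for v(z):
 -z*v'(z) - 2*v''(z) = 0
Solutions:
 v(z) = C1 + C2*erf(z/2)


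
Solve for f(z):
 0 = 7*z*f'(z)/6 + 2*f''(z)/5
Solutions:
 f(z) = C1 + C2*erf(sqrt(210)*z/12)


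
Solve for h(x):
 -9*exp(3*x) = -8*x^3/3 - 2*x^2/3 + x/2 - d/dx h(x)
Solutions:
 h(x) = C1 - 2*x^4/3 - 2*x^3/9 + x^2/4 + 3*exp(3*x)


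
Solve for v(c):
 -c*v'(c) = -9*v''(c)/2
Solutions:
 v(c) = C1 + C2*erfi(c/3)


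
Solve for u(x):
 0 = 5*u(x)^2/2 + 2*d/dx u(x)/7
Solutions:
 u(x) = 4/(C1 + 35*x)


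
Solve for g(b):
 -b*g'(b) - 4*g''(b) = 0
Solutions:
 g(b) = C1 + C2*erf(sqrt(2)*b/4)


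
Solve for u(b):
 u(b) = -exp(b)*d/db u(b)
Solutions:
 u(b) = C1*exp(exp(-b))


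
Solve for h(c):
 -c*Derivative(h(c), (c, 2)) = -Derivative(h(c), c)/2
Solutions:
 h(c) = C1 + C2*c^(3/2)


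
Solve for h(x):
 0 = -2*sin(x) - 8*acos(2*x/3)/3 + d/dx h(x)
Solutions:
 h(x) = C1 + 8*x*acos(2*x/3)/3 - 4*sqrt(9 - 4*x^2)/3 - 2*cos(x)


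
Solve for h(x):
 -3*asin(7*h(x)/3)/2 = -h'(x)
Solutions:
 Integral(1/asin(7*_y/3), (_y, h(x))) = C1 + 3*x/2


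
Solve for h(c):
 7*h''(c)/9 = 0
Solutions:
 h(c) = C1 + C2*c


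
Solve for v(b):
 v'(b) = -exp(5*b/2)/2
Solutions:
 v(b) = C1 - exp(5*b/2)/5


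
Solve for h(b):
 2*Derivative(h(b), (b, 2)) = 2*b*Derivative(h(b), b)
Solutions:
 h(b) = C1 + C2*erfi(sqrt(2)*b/2)


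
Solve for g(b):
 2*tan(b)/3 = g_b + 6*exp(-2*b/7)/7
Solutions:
 g(b) = C1 + log(tan(b)^2 + 1)/3 + 3*exp(-2*b/7)


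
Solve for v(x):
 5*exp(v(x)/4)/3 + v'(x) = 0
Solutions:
 v(x) = 4*log(1/(C1 + 5*x)) + 4*log(12)


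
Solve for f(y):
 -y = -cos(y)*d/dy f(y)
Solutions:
 f(y) = C1 + Integral(y/cos(y), y)


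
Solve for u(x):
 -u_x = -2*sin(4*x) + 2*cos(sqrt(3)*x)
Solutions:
 u(x) = C1 - 2*sqrt(3)*sin(sqrt(3)*x)/3 - cos(4*x)/2


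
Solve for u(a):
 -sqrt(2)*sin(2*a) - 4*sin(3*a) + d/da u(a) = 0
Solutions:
 u(a) = C1 - sqrt(2)*cos(2*a)/2 - 4*cos(3*a)/3


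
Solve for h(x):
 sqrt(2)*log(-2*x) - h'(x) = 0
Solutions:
 h(x) = C1 + sqrt(2)*x*log(-x) + sqrt(2)*x*(-1 + log(2))


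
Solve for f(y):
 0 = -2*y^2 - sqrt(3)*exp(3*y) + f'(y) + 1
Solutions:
 f(y) = C1 + 2*y^3/3 - y + sqrt(3)*exp(3*y)/3


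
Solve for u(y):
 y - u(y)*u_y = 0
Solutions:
 u(y) = -sqrt(C1 + y^2)
 u(y) = sqrt(C1 + y^2)


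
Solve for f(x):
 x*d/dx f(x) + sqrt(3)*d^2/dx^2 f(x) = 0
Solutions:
 f(x) = C1 + C2*erf(sqrt(2)*3^(3/4)*x/6)


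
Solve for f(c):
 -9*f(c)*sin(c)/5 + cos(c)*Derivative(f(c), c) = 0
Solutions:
 f(c) = C1/cos(c)^(9/5)


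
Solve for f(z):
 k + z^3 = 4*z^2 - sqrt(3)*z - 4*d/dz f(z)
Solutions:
 f(z) = C1 - k*z/4 - z^4/16 + z^3/3 - sqrt(3)*z^2/8


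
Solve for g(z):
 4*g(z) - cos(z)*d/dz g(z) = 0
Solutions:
 g(z) = C1*(sin(z)^2 + 2*sin(z) + 1)/(sin(z)^2 - 2*sin(z) + 1)


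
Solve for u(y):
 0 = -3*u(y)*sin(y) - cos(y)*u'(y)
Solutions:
 u(y) = C1*cos(y)^3


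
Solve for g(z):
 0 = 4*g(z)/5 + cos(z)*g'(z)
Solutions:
 g(z) = C1*(sin(z) - 1)^(2/5)/(sin(z) + 1)^(2/5)


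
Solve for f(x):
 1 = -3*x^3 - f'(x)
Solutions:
 f(x) = C1 - 3*x^4/4 - x


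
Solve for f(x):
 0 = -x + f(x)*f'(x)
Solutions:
 f(x) = -sqrt(C1 + x^2)
 f(x) = sqrt(C1 + x^2)


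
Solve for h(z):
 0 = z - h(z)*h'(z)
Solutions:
 h(z) = -sqrt(C1 + z^2)
 h(z) = sqrt(C1 + z^2)


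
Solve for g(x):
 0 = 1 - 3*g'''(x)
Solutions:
 g(x) = C1 + C2*x + C3*x^2 + x^3/18


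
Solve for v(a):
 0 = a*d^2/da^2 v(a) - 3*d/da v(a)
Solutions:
 v(a) = C1 + C2*a^4


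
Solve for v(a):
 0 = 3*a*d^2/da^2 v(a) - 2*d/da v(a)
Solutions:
 v(a) = C1 + C2*a^(5/3)


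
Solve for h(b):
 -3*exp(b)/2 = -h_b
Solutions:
 h(b) = C1 + 3*exp(b)/2


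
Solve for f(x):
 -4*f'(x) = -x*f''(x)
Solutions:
 f(x) = C1 + C2*x^5


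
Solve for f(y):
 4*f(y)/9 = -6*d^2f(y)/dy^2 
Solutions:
 f(y) = C1*sin(sqrt(6)*y/9) + C2*cos(sqrt(6)*y/9)


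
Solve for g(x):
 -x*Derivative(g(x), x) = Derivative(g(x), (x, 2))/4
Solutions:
 g(x) = C1 + C2*erf(sqrt(2)*x)


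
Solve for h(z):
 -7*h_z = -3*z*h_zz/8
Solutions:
 h(z) = C1 + C2*z^(59/3)


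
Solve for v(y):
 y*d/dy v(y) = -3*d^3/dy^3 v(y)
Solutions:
 v(y) = C1 + Integral(C2*airyai(-3^(2/3)*y/3) + C3*airybi(-3^(2/3)*y/3), y)


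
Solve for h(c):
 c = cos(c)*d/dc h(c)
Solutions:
 h(c) = C1 + Integral(c/cos(c), c)


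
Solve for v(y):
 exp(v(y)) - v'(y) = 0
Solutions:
 v(y) = log(-1/(C1 + y))


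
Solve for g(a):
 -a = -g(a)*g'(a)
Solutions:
 g(a) = -sqrt(C1 + a^2)
 g(a) = sqrt(C1 + a^2)


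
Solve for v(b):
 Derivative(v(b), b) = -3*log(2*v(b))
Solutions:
 Integral(1/(log(_y) + log(2)), (_y, v(b)))/3 = C1 - b


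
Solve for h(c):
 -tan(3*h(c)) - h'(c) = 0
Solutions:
 h(c) = -asin(C1*exp(-3*c))/3 + pi/3
 h(c) = asin(C1*exp(-3*c))/3


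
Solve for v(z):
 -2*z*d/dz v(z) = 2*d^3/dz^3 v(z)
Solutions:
 v(z) = C1 + Integral(C2*airyai(-z) + C3*airybi(-z), z)


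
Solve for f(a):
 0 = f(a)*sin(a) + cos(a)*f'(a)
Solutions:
 f(a) = C1*cos(a)


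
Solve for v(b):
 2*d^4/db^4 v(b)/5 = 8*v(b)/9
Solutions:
 v(b) = C1*exp(-5^(1/4)*sqrt(6)*b/3) + C2*exp(5^(1/4)*sqrt(6)*b/3) + C3*sin(5^(1/4)*sqrt(6)*b/3) + C4*cos(5^(1/4)*sqrt(6)*b/3)


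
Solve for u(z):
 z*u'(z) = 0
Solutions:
 u(z) = C1


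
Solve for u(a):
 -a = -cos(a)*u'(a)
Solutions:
 u(a) = C1 + Integral(a/cos(a), a)


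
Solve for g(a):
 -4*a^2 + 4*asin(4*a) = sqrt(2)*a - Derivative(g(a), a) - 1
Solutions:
 g(a) = C1 + 4*a^3/3 + sqrt(2)*a^2/2 - 4*a*asin(4*a) - a - sqrt(1 - 16*a^2)


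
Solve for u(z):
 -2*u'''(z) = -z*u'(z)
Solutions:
 u(z) = C1 + Integral(C2*airyai(2^(2/3)*z/2) + C3*airybi(2^(2/3)*z/2), z)


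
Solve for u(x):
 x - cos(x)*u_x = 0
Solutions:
 u(x) = C1 + Integral(x/cos(x), x)


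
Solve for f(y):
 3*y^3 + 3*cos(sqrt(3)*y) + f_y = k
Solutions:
 f(y) = C1 + k*y - 3*y^4/4 - sqrt(3)*sin(sqrt(3)*y)


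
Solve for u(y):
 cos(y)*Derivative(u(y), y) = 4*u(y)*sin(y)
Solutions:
 u(y) = C1/cos(y)^4


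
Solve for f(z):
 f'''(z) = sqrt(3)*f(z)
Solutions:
 f(z) = C3*exp(3^(1/6)*z) + (C1*sin(3^(2/3)*z/2) + C2*cos(3^(2/3)*z/2))*exp(-3^(1/6)*z/2)


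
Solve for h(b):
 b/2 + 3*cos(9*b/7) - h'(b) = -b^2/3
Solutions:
 h(b) = C1 + b^3/9 + b^2/4 + 7*sin(9*b/7)/3


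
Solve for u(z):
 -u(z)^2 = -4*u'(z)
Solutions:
 u(z) = -4/(C1 + z)


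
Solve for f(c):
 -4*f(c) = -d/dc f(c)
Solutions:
 f(c) = C1*exp(4*c)


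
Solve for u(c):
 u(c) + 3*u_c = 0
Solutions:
 u(c) = C1*exp(-c/3)


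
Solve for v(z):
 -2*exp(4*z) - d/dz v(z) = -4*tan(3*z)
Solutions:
 v(z) = C1 - exp(4*z)/2 - 4*log(cos(3*z))/3


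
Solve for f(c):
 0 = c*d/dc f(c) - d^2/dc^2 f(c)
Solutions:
 f(c) = C1 + C2*erfi(sqrt(2)*c/2)


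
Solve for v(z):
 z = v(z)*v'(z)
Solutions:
 v(z) = -sqrt(C1 + z^2)
 v(z) = sqrt(C1 + z^2)


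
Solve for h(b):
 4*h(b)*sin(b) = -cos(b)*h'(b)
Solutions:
 h(b) = C1*cos(b)^4


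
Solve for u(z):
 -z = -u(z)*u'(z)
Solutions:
 u(z) = -sqrt(C1 + z^2)
 u(z) = sqrt(C1 + z^2)


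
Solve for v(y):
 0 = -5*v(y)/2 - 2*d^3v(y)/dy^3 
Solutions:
 v(y) = C3*exp(-10^(1/3)*y/2) + (C1*sin(10^(1/3)*sqrt(3)*y/4) + C2*cos(10^(1/3)*sqrt(3)*y/4))*exp(10^(1/3)*y/4)


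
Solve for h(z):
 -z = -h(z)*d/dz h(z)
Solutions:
 h(z) = -sqrt(C1 + z^2)
 h(z) = sqrt(C1 + z^2)


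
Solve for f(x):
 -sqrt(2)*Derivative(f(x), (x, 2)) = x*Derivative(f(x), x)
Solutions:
 f(x) = C1 + C2*erf(2^(1/4)*x/2)


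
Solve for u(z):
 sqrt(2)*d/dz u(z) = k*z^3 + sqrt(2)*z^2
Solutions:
 u(z) = C1 + sqrt(2)*k*z^4/8 + z^3/3


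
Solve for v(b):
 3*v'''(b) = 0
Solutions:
 v(b) = C1 + C2*b + C3*b^2


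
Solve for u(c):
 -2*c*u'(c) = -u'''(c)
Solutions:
 u(c) = C1 + Integral(C2*airyai(2^(1/3)*c) + C3*airybi(2^(1/3)*c), c)


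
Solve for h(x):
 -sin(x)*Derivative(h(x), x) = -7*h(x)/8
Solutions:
 h(x) = C1*(cos(x) - 1)^(7/16)/(cos(x) + 1)^(7/16)


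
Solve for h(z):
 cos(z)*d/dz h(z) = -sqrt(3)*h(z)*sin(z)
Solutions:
 h(z) = C1*cos(z)^(sqrt(3))


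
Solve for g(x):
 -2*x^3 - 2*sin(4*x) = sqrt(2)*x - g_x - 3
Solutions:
 g(x) = C1 + x^4/2 + sqrt(2)*x^2/2 - 3*x - cos(4*x)/2


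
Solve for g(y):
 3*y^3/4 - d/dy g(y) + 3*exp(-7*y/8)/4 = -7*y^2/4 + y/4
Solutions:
 g(y) = C1 + 3*y^4/16 + 7*y^3/12 - y^2/8 - 6*exp(-7*y/8)/7


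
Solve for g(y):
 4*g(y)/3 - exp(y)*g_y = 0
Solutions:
 g(y) = C1*exp(-4*exp(-y)/3)


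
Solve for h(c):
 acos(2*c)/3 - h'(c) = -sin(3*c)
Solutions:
 h(c) = C1 + c*acos(2*c)/3 - sqrt(1 - 4*c^2)/6 - cos(3*c)/3


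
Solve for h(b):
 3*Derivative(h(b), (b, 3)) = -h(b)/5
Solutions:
 h(b) = C3*exp(-15^(2/3)*b/15) + (C1*sin(3^(1/6)*5^(2/3)*b/10) + C2*cos(3^(1/6)*5^(2/3)*b/10))*exp(15^(2/3)*b/30)


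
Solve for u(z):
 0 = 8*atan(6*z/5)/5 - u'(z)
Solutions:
 u(z) = C1 + 8*z*atan(6*z/5)/5 - 2*log(36*z^2 + 25)/3


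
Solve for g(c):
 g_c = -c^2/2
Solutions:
 g(c) = C1 - c^3/6


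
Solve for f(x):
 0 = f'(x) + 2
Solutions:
 f(x) = C1 - 2*x


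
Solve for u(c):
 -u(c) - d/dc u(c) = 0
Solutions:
 u(c) = C1*exp(-c)


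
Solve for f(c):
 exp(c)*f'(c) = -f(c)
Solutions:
 f(c) = C1*exp(exp(-c))


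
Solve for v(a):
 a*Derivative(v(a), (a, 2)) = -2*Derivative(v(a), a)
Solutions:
 v(a) = C1 + C2/a


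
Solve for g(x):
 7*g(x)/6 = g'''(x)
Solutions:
 g(x) = C3*exp(6^(2/3)*7^(1/3)*x/6) + (C1*sin(2^(2/3)*3^(1/6)*7^(1/3)*x/4) + C2*cos(2^(2/3)*3^(1/6)*7^(1/3)*x/4))*exp(-6^(2/3)*7^(1/3)*x/12)


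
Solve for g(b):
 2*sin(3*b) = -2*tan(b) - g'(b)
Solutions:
 g(b) = C1 + 2*log(cos(b)) + 2*cos(3*b)/3


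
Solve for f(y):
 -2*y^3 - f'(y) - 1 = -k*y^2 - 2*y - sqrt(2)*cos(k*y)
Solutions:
 f(y) = C1 + k*y^3/3 - y^4/2 + y^2 - y + sqrt(2)*sin(k*y)/k


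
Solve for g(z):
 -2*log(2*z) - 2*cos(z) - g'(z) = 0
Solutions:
 g(z) = C1 - 2*z*log(z) - 2*z*log(2) + 2*z - 2*sin(z)


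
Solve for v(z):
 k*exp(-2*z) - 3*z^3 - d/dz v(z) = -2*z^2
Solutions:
 v(z) = C1 - k*exp(-2*z)/2 - 3*z^4/4 + 2*z^3/3


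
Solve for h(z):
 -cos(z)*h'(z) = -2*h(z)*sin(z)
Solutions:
 h(z) = C1/cos(z)^2


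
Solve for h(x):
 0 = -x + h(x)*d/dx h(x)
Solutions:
 h(x) = -sqrt(C1 + x^2)
 h(x) = sqrt(C1 + x^2)


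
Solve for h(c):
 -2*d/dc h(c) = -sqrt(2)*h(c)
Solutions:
 h(c) = C1*exp(sqrt(2)*c/2)


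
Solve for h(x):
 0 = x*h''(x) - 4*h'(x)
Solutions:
 h(x) = C1 + C2*x^5


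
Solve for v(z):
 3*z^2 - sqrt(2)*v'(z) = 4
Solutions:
 v(z) = C1 + sqrt(2)*z^3/2 - 2*sqrt(2)*z


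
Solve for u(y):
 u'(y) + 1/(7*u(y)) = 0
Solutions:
 u(y) = -sqrt(C1 - 14*y)/7
 u(y) = sqrt(C1 - 14*y)/7


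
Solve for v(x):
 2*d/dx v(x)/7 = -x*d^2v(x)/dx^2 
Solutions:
 v(x) = C1 + C2*x^(5/7)


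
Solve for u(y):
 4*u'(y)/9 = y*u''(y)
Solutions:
 u(y) = C1 + C2*y^(13/9)


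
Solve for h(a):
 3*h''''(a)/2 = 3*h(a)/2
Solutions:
 h(a) = C1*exp(-a) + C2*exp(a) + C3*sin(a) + C4*cos(a)


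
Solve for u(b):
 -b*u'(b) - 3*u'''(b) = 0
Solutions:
 u(b) = C1 + Integral(C2*airyai(-3^(2/3)*b/3) + C3*airybi(-3^(2/3)*b/3), b)


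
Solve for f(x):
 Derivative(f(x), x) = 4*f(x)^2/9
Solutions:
 f(x) = -9/(C1 + 4*x)


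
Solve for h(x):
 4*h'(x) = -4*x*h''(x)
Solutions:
 h(x) = C1 + C2*log(x)


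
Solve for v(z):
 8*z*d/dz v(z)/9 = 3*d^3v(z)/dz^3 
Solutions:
 v(z) = C1 + Integral(C2*airyai(2*z/3) + C3*airybi(2*z/3), z)


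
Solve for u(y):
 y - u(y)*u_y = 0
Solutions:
 u(y) = -sqrt(C1 + y^2)
 u(y) = sqrt(C1 + y^2)


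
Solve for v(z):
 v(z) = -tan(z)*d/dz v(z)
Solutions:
 v(z) = C1/sin(z)


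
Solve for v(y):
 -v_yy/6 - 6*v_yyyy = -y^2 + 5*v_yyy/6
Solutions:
 v(y) = C1 + C2*y + y^4/2 - 10*y^3 - 66*y^2 + (C3*sin(sqrt(119)*y/72) + C4*cos(sqrt(119)*y/72))*exp(-5*y/72)


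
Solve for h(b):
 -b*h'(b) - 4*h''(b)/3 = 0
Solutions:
 h(b) = C1 + C2*erf(sqrt(6)*b/4)


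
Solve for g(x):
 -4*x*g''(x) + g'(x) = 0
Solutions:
 g(x) = C1 + C2*x^(5/4)


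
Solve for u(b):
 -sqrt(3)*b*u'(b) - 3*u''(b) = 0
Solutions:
 u(b) = C1 + C2*erf(sqrt(2)*3^(3/4)*b/6)


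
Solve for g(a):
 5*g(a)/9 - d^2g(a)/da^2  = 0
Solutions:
 g(a) = C1*exp(-sqrt(5)*a/3) + C2*exp(sqrt(5)*a/3)


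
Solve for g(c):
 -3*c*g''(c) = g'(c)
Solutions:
 g(c) = C1 + C2*c^(2/3)


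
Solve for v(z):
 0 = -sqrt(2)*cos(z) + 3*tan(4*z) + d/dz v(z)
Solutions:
 v(z) = C1 + 3*log(cos(4*z))/4 + sqrt(2)*sin(z)


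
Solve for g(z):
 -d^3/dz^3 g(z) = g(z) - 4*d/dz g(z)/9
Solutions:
 g(z) = C1*exp(z*(8*18^(1/3)/(sqrt(58281) + 243)^(1/3) + 12^(1/3)*(sqrt(58281) + 243)^(1/3))/36)*sin(2^(1/3)*3^(1/6)*z*(-2^(1/3)*3^(2/3)*(sqrt(58281) + 243)^(1/3) + 24/(sqrt(58281) + 243)^(1/3))/36) + C2*exp(z*(8*18^(1/3)/(sqrt(58281) + 243)^(1/3) + 12^(1/3)*(sqrt(58281) + 243)^(1/3))/36)*cos(2^(1/3)*3^(1/6)*z*(-2^(1/3)*3^(2/3)*(sqrt(58281) + 243)^(1/3) + 24/(sqrt(58281) + 243)^(1/3))/36) + C3*exp(-z*(8*18^(1/3)/(sqrt(58281) + 243)^(1/3) + 12^(1/3)*(sqrt(58281) + 243)^(1/3))/18)


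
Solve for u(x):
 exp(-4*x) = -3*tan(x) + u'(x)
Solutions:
 u(x) = C1 + 3*log(tan(x)^2 + 1)/2 - exp(-4*x)/4


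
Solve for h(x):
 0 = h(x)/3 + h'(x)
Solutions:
 h(x) = C1*exp(-x/3)


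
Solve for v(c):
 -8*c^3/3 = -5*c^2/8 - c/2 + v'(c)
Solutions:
 v(c) = C1 - 2*c^4/3 + 5*c^3/24 + c^2/4


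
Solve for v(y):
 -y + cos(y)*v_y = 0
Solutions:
 v(y) = C1 + Integral(y/cos(y), y)


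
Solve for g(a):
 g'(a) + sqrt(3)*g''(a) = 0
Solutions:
 g(a) = C1 + C2*exp(-sqrt(3)*a/3)


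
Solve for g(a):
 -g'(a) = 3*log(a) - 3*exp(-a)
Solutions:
 g(a) = C1 - 3*a*log(a) + 3*a - 3*exp(-a)


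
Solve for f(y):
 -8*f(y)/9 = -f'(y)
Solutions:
 f(y) = C1*exp(8*y/9)


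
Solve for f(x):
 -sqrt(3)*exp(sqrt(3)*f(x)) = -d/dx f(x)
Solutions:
 f(x) = sqrt(3)*(2*log(-1/(C1 + sqrt(3)*x)) - log(3))/6


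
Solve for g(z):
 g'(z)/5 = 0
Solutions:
 g(z) = C1


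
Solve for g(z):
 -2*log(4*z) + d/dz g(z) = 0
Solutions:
 g(z) = C1 + 2*z*log(z) - 2*z + z*log(16)


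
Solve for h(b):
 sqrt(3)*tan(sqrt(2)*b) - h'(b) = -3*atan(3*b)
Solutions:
 h(b) = C1 + 3*b*atan(3*b) - log(9*b^2 + 1)/2 - sqrt(6)*log(cos(sqrt(2)*b))/2


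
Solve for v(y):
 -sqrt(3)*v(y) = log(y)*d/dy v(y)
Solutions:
 v(y) = C1*exp(-sqrt(3)*li(y))


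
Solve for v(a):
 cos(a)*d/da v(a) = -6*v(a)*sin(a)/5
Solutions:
 v(a) = C1*cos(a)^(6/5)


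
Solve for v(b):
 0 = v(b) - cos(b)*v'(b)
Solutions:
 v(b) = C1*sqrt(sin(b) + 1)/sqrt(sin(b) - 1)


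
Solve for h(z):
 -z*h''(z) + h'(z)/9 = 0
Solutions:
 h(z) = C1 + C2*z^(10/9)


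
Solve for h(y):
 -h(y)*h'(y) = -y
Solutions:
 h(y) = -sqrt(C1 + y^2)
 h(y) = sqrt(C1 + y^2)


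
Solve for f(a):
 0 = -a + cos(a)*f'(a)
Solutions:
 f(a) = C1 + Integral(a/cos(a), a)


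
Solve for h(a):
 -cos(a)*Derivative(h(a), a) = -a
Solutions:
 h(a) = C1 + Integral(a/cos(a), a)


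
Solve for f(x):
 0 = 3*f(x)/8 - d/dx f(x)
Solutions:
 f(x) = C1*exp(3*x/8)


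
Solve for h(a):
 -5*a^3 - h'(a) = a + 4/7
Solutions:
 h(a) = C1 - 5*a^4/4 - a^2/2 - 4*a/7


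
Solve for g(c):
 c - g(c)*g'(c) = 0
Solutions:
 g(c) = -sqrt(C1 + c^2)
 g(c) = sqrt(C1 + c^2)


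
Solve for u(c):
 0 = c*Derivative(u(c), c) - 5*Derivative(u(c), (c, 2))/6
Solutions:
 u(c) = C1 + C2*erfi(sqrt(15)*c/5)


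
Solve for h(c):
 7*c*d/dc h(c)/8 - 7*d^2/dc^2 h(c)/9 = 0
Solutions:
 h(c) = C1 + C2*erfi(3*c/4)


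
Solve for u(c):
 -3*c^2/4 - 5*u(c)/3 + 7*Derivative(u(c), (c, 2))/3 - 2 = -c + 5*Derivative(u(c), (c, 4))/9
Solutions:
 u(c) = C1*exp(-sqrt(10)*c*sqrt(21 - sqrt(141))/10) + C2*exp(sqrt(10)*c*sqrt(21 - sqrt(141))/10) + C3*exp(-sqrt(10)*c*sqrt(sqrt(141) + 21)/10) + C4*exp(sqrt(10)*c*sqrt(sqrt(141) + 21)/10) - 9*c^2/20 + 3*c/5 - 123/50


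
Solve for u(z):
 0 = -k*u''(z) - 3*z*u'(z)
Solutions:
 u(z) = C1 + C2*sqrt(k)*erf(sqrt(6)*z*sqrt(1/k)/2)


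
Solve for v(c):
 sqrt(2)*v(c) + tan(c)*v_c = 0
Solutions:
 v(c) = C1/sin(c)^(sqrt(2))


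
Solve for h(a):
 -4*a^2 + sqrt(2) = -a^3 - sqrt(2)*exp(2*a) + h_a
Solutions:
 h(a) = C1 + a^4/4 - 4*a^3/3 + sqrt(2)*a + sqrt(2)*exp(2*a)/2


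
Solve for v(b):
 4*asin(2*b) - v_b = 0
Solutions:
 v(b) = C1 + 4*b*asin(2*b) + 2*sqrt(1 - 4*b^2)


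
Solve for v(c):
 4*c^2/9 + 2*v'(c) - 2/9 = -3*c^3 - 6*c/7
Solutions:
 v(c) = C1 - 3*c^4/8 - 2*c^3/27 - 3*c^2/14 + c/9


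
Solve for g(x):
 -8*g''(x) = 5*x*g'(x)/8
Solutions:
 g(x) = C1 + C2*erf(sqrt(10)*x/16)


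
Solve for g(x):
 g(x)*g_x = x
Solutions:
 g(x) = -sqrt(C1 + x^2)
 g(x) = sqrt(C1 + x^2)


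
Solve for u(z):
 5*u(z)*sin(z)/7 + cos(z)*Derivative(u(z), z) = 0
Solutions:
 u(z) = C1*cos(z)^(5/7)
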